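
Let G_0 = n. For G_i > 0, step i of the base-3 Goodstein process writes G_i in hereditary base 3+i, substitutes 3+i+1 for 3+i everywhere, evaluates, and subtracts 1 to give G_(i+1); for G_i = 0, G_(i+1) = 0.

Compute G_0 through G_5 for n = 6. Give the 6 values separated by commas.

base 3: 6 = 2·3; at 4: 2·4 = 8; next = 7
base 4: 7 = 4 + 3; at 5: 5 + 3 = 8; next = 7
base 5: 7 = 5 + 2; at 6: 6 + 2 = 8; next = 7
base 6: 7 = 6 + 1; at 7: 7 + 1 = 8; next = 7
base 7: 7 = 7; at 8: 8 = 8; next = 7

6, 7, 7, 7, 7, 7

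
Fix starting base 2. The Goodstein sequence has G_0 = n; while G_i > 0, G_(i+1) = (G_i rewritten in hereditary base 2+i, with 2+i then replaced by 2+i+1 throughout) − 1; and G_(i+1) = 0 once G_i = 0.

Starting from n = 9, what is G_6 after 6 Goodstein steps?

50333399

G_0 = 9. HB_2(9) = 2^(2 + 1) + 1. Bump = 82. G_1 = 81.
G_1 = 81. HB_3(81) = 3^(3 + 1). Bump = 1024. G_2 = 1023.
G_2 = 1023. HB_4(1023) = 3·4^4 + 3·4^3 + 3·4^2 + 3·4 + 3. Bump = 9843. G_3 = 9842.
G_3 = 9842. HB_5(9842) = 3·5^5 + 3·5^3 + 3·5^2 + 3·5 + 2. Bump = 140744. G_4 = 140743.
G_4 = 140743. HB_6(140743) = 3·6^6 + 3·6^3 + 3·6^2 + 3·6 + 1. Bump = 2471827. G_5 = 2471826.
G_5 = 2471826. HB_7(2471826) = 3·7^7 + 3·7^3 + 3·7^2 + 3·7. Bump = 50333400. G_6 = 50333399.
G_6 = 50333399. HB_8(50333399) = 3·8^8 + 3·8^3 + 3·8^2 + 2·8 + 7. Bump = 1162263922. G_7 = 1162263921.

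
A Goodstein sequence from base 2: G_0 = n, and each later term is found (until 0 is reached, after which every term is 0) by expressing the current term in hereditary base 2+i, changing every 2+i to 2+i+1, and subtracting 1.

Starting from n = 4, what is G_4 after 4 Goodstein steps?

83

step 0: 4 = 2^2; sub 3 for 2: 3^3; = 27; G_1 = 27−1 = 26
step 1: 26 = 2·3^2 + 2·3 + 2; sub 4 for 3: 2·4^2 + 2·4 + 2; = 42; G_2 = 42−1 = 41
step 2: 41 = 2·4^2 + 2·4 + 1; sub 5 for 4: 2·5^2 + 2·5 + 1; = 61; G_3 = 61−1 = 60
step 3: 60 = 2·5^2 + 2·5; sub 6 for 5: 2·6^2 + 2·6; = 84; G_4 = 84−1 = 83
step 4: 83 = 2·6^2 + 6 + 5; sub 7 for 6: 2·7^2 + 7 + 5; = 110; G_5 = 110−1 = 109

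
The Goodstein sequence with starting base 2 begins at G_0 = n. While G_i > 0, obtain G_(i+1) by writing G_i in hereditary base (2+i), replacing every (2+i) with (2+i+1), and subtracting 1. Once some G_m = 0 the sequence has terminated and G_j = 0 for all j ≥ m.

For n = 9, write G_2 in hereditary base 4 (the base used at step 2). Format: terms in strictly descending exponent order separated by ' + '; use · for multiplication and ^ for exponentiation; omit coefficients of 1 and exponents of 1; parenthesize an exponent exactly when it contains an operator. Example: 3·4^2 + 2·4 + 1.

G_0=9  [base 2] 2^(2 + 1) + 1  →[2↦3]→  3^(3 + 1) + 1 = 82  −1 ⇒ G_1=81
G_1=81  [base 3] 3^(3 + 1)  →[3↦4]→  4^(4 + 1) = 1024  −1 ⇒ G_2=1023
G_2=1023  [base 4] 3·4^4 + 3·4^3 + 3·4^2 + 3·4 + 3  →[4↦5]→  3·5^5 + 3·5^3 + 3·5^2 + 3·5 + 3 = 9843  −1 ⇒ G_3=9842

3·4^4 + 3·4^3 + 3·4^2 + 3·4 + 3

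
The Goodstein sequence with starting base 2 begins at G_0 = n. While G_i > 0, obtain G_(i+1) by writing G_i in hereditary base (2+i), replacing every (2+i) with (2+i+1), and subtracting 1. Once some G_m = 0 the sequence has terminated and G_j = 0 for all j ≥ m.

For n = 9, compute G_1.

i=0: 9 = 2^(2 + 1) + 1 (b=2); 2→3: 3^(3 + 1) + 1 = 82; 82−1 = 81
i=1: 81 = 3^(3 + 1) (b=3); 3→4: 4^(4 + 1) = 1024; 1024−1 = 1023

81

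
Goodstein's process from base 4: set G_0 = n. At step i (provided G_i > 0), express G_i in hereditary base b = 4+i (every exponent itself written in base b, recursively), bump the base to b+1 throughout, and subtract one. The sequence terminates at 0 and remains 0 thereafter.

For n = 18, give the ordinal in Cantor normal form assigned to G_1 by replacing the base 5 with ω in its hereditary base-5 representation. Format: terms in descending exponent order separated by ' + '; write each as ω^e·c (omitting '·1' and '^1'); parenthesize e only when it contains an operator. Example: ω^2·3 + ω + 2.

18 —HB4→ 4^2 + 2 —bump→ 5^2 + 2 = 27 —(−1)→ 26
26 —HB5→ 5^2 + 1 —bump→ 6^2 + 1 = 37 —(−1)→ 36

ω^2 + 1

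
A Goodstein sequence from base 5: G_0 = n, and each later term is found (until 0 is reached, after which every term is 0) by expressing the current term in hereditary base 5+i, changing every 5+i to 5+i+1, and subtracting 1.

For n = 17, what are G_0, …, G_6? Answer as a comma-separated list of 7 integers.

17, 19, 21, 23, 24, 25, 26

base 5: 17 = 3·5 + 2; at 6: 3·6 + 2 = 20; next = 19
base 6: 19 = 3·6 + 1; at 7: 3·7 + 1 = 22; next = 21
base 7: 21 = 3·7; at 8: 3·8 = 24; next = 23
base 8: 23 = 2·8 + 7; at 9: 2·9 + 7 = 25; next = 24
base 9: 24 = 2·9 + 6; at 10: 2·10 + 6 = 26; next = 25
base 10: 25 = 2·10 + 5; at 11: 2·11 + 5 = 27; next = 26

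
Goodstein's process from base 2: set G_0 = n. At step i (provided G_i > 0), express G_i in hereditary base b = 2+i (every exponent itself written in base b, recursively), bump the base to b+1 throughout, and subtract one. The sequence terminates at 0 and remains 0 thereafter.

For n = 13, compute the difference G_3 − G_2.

14813

(0) 13|_2 = 2^(2 + 1) + 2^2 + 1 ↦ 3^(3 + 1) + 3^3 + 1|_3 = 109 ⇒ 108
(1) 108|_3 = 3^(3 + 1) + 3^3 ↦ 4^(4 + 1) + 4^4|_4 = 1280 ⇒ 1279
(2) 1279|_4 = 4^(4 + 1) + 3·4^3 + 3·4^2 + 3·4 + 3 ↦ 5^(5 + 1) + 3·5^3 + 3·5^2 + 3·5 + 3|_5 = 16093 ⇒ 16092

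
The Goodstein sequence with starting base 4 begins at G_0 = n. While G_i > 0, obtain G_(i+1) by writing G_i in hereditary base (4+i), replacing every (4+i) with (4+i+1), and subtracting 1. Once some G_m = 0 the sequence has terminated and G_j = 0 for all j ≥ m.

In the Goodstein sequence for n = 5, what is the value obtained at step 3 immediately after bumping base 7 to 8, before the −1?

i=0: 5 = 4 + 1 (b=4); 4→5: 5 + 1 = 6; 6−1 = 5
i=1: 5 = 5 (b=5); 5→6: 6 = 6; 6−1 = 5
i=2: 5 = 5 (b=6); 6→7: 5 = 5; 5−1 = 4
i=3: 4 = 4 (b=7); 7→8: 4 = 4; 4−1 = 3

4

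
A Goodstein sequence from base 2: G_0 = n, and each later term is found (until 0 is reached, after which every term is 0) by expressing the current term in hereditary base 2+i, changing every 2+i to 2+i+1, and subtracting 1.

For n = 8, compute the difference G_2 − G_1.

473

8 —HB2→ 2^(2 + 1) —bump→ 3^(3 + 1) = 81 —(−1)→ 80
80 —HB3→ 2·3^3 + 2·3^2 + 2·3 + 2 —bump→ 2·4^4 + 2·4^2 + 2·4 + 2 = 554 —(−1)→ 553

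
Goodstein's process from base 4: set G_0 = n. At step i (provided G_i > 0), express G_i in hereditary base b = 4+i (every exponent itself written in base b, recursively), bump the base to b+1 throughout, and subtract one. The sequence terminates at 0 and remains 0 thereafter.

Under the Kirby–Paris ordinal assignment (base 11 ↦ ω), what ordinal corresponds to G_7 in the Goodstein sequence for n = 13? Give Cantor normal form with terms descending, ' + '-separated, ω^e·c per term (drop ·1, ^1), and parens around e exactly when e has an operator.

step 0: 13 = 3·4 + 1; sub 5 for 4: 3·5 + 1; = 16; G_1 = 16−1 = 15
step 1: 15 = 3·5; sub 6 for 5: 3·6; = 18; G_2 = 18−1 = 17
step 2: 17 = 2·6 + 5; sub 7 for 6: 2·7 + 5; = 19; G_3 = 19−1 = 18
step 3: 18 = 2·7 + 4; sub 8 for 7: 2·8 + 4; = 20; G_4 = 20−1 = 19
step 4: 19 = 2·8 + 3; sub 9 for 8: 2·9 + 3; = 21; G_5 = 21−1 = 20
step 5: 20 = 2·9 + 2; sub 10 for 9: 2·10 + 2; = 22; G_6 = 22−1 = 21
step 6: 21 = 2·10 + 1; sub 11 for 10: 2·11 + 1; = 23; G_7 = 23−1 = 22
step 7: 22 = 2·11; sub 12 for 11: 2·12; = 24; G_8 = 24−1 = 23

ω·2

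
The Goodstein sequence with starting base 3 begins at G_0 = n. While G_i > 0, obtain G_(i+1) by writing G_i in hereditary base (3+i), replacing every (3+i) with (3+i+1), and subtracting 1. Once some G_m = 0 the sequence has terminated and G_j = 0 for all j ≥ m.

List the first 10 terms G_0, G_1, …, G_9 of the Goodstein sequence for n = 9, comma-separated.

(0) 9|_3 = 3^2 ↦ 4^2|_4 = 16 ⇒ 15
(1) 15|_4 = 3·4 + 3 ↦ 3·5 + 3|_5 = 18 ⇒ 17
(2) 17|_5 = 3·5 + 2 ↦ 3·6 + 2|_6 = 20 ⇒ 19
(3) 19|_6 = 3·6 + 1 ↦ 3·7 + 1|_7 = 22 ⇒ 21
(4) 21|_7 = 3·7 ↦ 3·8|_8 = 24 ⇒ 23
(5) 23|_8 = 2·8 + 7 ↦ 2·9 + 7|_9 = 25 ⇒ 24
(6) 24|_9 = 2·9 + 6 ↦ 2·10 + 6|_10 = 26 ⇒ 25
(7) 25|_10 = 2·10 + 5 ↦ 2·11 + 5|_11 = 27 ⇒ 26
(8) 26|_11 = 2·11 + 4 ↦ 2·12 + 4|_12 = 28 ⇒ 27

9, 15, 17, 19, 21, 23, 24, 25, 26, 27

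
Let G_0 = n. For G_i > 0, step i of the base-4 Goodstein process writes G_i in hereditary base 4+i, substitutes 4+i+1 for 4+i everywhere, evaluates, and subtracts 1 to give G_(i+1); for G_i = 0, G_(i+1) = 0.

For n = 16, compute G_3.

30

16 —HB4→ 4^2 —bump→ 5^2 = 25 —(−1)→ 24
24 —HB5→ 4·5 + 4 —bump→ 4·6 + 4 = 28 —(−1)→ 27
27 —HB6→ 4·6 + 3 —bump→ 4·7 + 3 = 31 —(−1)→ 30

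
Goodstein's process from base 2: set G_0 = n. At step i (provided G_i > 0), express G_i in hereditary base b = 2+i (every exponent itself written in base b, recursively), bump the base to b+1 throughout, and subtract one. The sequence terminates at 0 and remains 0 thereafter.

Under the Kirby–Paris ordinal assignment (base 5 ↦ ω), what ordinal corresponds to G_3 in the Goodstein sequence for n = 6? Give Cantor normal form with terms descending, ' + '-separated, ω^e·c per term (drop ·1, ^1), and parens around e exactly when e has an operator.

ω^ω

(0) 6|_2 = 2^2 + 2 ↦ 3^3 + 3|_3 = 30 ⇒ 29
(1) 29|_3 = 3^3 + 2 ↦ 4^4 + 2|_4 = 258 ⇒ 257
(2) 257|_4 = 4^4 + 1 ↦ 5^5 + 1|_5 = 3126 ⇒ 3125
(3) 3125|_5 = 5^5 ↦ 6^6|_6 = 46656 ⇒ 46655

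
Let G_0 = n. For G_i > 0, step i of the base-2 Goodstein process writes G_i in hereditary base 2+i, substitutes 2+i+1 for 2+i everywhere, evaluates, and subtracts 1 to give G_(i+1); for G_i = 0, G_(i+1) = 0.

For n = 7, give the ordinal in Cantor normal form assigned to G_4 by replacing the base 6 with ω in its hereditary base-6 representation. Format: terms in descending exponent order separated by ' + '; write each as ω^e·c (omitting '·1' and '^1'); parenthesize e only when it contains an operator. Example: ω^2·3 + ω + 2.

i=0: 7 = 2^2 + 2 + 1 (b=2); 2→3: 3^3 + 3 + 1 = 31; 31−1 = 30
i=1: 30 = 3^3 + 3 (b=3); 3→4: 4^4 + 4 = 260; 260−1 = 259
i=2: 259 = 4^4 + 3 (b=4); 4→5: 5^5 + 3 = 3128; 3128−1 = 3127
i=3: 3127 = 5^5 + 2 (b=5); 5→6: 6^6 + 2 = 46658; 46658−1 = 46657
i=4: 46657 = 6^6 + 1 (b=6); 6→7: 7^7 + 1 = 823544; 823544−1 = 823543

ω^ω + 1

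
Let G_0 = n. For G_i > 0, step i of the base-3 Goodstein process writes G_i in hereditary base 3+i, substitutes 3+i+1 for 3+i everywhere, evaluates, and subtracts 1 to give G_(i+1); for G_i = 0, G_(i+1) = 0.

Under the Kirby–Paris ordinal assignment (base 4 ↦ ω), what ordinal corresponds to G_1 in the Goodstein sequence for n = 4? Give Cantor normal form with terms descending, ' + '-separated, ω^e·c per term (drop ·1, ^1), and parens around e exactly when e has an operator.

base 3: 4 = 3 + 1; at 4: 4 + 1 = 5; next = 4
base 4: 4 = 4; at 5: 5 = 5; next = 4

ω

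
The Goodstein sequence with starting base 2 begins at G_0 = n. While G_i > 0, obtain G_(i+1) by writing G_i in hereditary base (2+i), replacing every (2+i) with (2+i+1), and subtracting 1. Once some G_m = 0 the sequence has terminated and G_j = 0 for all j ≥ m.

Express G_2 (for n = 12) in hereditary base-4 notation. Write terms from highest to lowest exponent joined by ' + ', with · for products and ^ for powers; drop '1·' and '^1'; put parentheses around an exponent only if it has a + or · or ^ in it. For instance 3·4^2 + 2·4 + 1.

4^(4 + 1) + 2·4^2 + 2·4 + 1

step 0: 12 = 2^(2 + 1) + 2^2; sub 3 for 2: 3^(3 + 1) + 3^3; = 108; G_1 = 108−1 = 107
step 1: 107 = 3^(3 + 1) + 2·3^2 + 2·3 + 2; sub 4 for 3: 4^(4 + 1) + 2·4^2 + 2·4 + 2; = 1066; G_2 = 1066−1 = 1065
step 2: 1065 = 4^(4 + 1) + 2·4^2 + 2·4 + 1; sub 5 for 4: 5^(5 + 1) + 2·5^2 + 2·5 + 1; = 15686; G_3 = 15686−1 = 15685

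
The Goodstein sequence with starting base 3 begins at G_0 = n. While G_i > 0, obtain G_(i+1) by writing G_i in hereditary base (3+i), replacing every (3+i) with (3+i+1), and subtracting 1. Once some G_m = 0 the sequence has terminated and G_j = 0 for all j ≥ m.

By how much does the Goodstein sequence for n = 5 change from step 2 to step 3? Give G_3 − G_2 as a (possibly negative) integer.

0

[0] 5 ≡ 3 + 2 (base 3). Lift 4: 6. −1: 5.
[1] 5 ≡ 4 + 1 (base 4). Lift 5: 6. −1: 5.
[2] 5 ≡ 5 (base 5). Lift 6: 6. −1: 5.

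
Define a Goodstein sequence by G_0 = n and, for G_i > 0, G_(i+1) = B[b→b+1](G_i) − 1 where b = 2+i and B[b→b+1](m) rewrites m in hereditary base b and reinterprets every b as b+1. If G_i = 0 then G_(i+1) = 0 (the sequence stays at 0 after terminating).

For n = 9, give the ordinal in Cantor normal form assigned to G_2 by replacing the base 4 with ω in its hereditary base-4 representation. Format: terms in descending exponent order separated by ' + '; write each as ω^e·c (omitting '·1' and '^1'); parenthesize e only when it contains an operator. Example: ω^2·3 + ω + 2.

G_0 = 9. HB_2(9) = 2^(2 + 1) + 1. Bump = 82. G_1 = 81.
G_1 = 81. HB_3(81) = 3^(3 + 1). Bump = 1024. G_2 = 1023.
G_2 = 1023. HB_4(1023) = 3·4^4 + 3·4^3 + 3·4^2 + 3·4 + 3. Bump = 9843. G_3 = 9842.

ω^ω·3 + ω^3·3 + ω^2·3 + ω·3 + 3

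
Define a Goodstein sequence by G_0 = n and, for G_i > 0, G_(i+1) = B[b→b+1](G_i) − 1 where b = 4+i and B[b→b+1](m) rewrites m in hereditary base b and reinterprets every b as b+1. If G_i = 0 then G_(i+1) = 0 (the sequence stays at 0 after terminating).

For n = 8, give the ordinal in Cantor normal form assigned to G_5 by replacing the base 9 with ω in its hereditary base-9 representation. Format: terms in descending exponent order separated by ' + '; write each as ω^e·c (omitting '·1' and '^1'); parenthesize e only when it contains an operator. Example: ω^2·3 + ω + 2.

G_0=8  [base 4] 2·4  →[4↦5]→  2·5 = 10  −1 ⇒ G_1=9
G_1=9  [base 5] 5 + 4  →[5↦6]→  6 + 4 = 10  −1 ⇒ G_2=9
G_2=9  [base 6] 6 + 3  →[6↦7]→  7 + 3 = 10  −1 ⇒ G_3=9
G_3=9  [base 7] 7 + 2  →[7↦8]→  8 + 2 = 10  −1 ⇒ G_4=9
G_4=9  [base 8] 8 + 1  →[8↦9]→  9 + 1 = 10  −1 ⇒ G_5=9
G_5=9  [base 9] 9  →[9↦10]→  10 = 10  −1 ⇒ G_6=9

ω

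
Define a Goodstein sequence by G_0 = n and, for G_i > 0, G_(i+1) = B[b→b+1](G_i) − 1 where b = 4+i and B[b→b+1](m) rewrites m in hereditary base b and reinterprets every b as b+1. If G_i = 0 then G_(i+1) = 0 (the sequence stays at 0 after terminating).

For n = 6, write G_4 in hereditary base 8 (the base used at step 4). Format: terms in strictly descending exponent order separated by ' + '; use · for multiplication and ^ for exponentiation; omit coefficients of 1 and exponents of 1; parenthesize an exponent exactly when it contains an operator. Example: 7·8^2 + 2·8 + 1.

base 4: 6 = 4 + 2; at 5: 5 + 2 = 7; next = 6
base 5: 6 = 5 + 1; at 6: 6 + 1 = 7; next = 6
base 6: 6 = 6; at 7: 7 = 7; next = 6
base 7: 6 = 6; at 8: 6 = 6; next = 5

5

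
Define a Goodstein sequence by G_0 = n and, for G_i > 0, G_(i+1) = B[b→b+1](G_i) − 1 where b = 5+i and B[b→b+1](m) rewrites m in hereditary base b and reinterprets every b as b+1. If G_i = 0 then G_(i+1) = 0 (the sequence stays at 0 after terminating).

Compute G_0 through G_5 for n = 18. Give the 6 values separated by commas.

18, 20, 22, 24, 26, 27

18 —HB5→ 3·5 + 3 —bump→ 3·6 + 3 = 21 —(−1)→ 20
20 —HB6→ 3·6 + 2 —bump→ 3·7 + 2 = 23 —(−1)→ 22
22 —HB7→ 3·7 + 1 —bump→ 3·8 + 1 = 25 —(−1)→ 24
24 —HB8→ 3·8 —bump→ 3·9 = 27 —(−1)→ 26
26 —HB9→ 2·9 + 8 —bump→ 2·10 + 8 = 28 —(−1)→ 27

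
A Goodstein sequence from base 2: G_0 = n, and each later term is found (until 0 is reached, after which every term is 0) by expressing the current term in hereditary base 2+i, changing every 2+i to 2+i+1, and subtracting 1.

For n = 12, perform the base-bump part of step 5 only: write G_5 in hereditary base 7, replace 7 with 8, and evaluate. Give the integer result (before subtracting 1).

[0] 12 ≡ 2^(2 + 1) + 2^2 (base 2). Lift 3: 108. −1: 107.
[1] 107 ≡ 3^(3 + 1) + 2·3^2 + 2·3 + 2 (base 3). Lift 4: 1066. −1: 1065.
[2] 1065 ≡ 4^(4 + 1) + 2·4^2 + 2·4 + 1 (base 4). Lift 5: 15686. −1: 15685.
[3] 15685 ≡ 5^(5 + 1) + 2·5^2 + 2·5 (base 5). Lift 6: 280020. −1: 280019.
[4] 280019 ≡ 6^(6 + 1) + 2·6^2 + 6 + 5 (base 6). Lift 7: 5764911. −1: 5764910.

134217868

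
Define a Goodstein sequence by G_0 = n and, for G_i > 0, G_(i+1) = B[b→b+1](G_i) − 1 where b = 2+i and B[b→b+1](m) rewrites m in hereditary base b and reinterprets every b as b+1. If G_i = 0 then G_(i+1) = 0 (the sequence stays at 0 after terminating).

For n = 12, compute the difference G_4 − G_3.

264334

step 0: 12 = 2^(2 + 1) + 2^2; sub 3 for 2: 3^(3 + 1) + 3^3; = 108; G_1 = 108−1 = 107
step 1: 107 = 3^(3 + 1) + 2·3^2 + 2·3 + 2; sub 4 for 3: 4^(4 + 1) + 2·4^2 + 2·4 + 2; = 1066; G_2 = 1066−1 = 1065
step 2: 1065 = 4^(4 + 1) + 2·4^2 + 2·4 + 1; sub 5 for 4: 5^(5 + 1) + 2·5^2 + 2·5 + 1; = 15686; G_3 = 15686−1 = 15685
step 3: 15685 = 5^(5 + 1) + 2·5^2 + 2·5; sub 6 for 5: 6^(6 + 1) + 2·6^2 + 2·6; = 280020; G_4 = 280020−1 = 280019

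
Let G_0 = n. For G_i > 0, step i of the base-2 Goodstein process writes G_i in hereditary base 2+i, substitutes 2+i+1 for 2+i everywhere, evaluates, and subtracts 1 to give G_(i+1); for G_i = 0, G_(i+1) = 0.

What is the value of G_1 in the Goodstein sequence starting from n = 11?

(0) 11|_2 = 2^(2 + 1) + 2 + 1 ↦ 3^(3 + 1) + 3 + 1|_3 = 85 ⇒ 84
(1) 84|_3 = 3^(3 + 1) + 3 ↦ 4^(4 + 1) + 4|_4 = 1028 ⇒ 1027

84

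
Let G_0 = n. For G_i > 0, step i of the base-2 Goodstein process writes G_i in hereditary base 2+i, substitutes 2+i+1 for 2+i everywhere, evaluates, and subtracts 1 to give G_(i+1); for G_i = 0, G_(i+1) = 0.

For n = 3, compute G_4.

1

G_0=3  [base 2] 2 + 1  →[2↦3]→  3 + 1 = 4  −1 ⇒ G_1=3
G_1=3  [base 3] 3  →[3↦4]→  4 = 4  −1 ⇒ G_2=3
G_2=3  [base 4] 3  →[4↦5]→  3 = 3  −1 ⇒ G_3=2
G_3=2  [base 5] 2  →[5↦6]→  2 = 2  −1 ⇒ G_4=1
G_4=1  [base 6] 1  →[6↦7]→  1 = 1  −1 ⇒ G_5=0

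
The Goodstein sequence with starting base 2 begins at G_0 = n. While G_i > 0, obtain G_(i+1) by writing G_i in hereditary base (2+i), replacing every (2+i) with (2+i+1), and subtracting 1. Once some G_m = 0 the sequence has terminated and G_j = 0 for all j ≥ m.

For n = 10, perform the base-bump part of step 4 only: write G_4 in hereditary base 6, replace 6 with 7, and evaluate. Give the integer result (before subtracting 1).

[0] 10 ≡ 2^(2 + 1) + 2 (base 2). Lift 3: 84. −1: 83.
[1] 83 ≡ 3^(3 + 1) + 2 (base 3). Lift 4: 1026. −1: 1025.
[2] 1025 ≡ 4^(4 + 1) + 1 (base 4). Lift 5: 15626. −1: 15625.
[3] 15625 ≡ 5^(5 + 1) (base 5). Lift 6: 279936. −1: 279935.
[4] 279935 ≡ 5·6^6 + 5·6^5 + 5·6^4 + 5·6^3 + 5·6^2 + 5·6 + 5 (base 6). Lift 7: 4215755. −1: 4215754.

4215755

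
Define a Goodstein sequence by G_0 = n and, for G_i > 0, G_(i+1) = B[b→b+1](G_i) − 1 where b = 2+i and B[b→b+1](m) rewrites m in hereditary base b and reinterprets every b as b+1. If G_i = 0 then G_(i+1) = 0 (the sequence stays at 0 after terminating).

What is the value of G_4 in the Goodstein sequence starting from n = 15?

[0] 15 ≡ 2^(2 + 1) + 2^2 + 2 + 1 (base 2). Lift 3: 112. −1: 111.
[1] 111 ≡ 3^(3 + 1) + 3^3 + 3 (base 3). Lift 4: 1284. −1: 1283.
[2] 1283 ≡ 4^(4 + 1) + 4^4 + 3 (base 4). Lift 5: 18753. −1: 18752.
[3] 18752 ≡ 5^(5 + 1) + 5^5 + 2 (base 5). Lift 6: 326594. −1: 326593.
[4] 326593 ≡ 6^(6 + 1) + 6^6 + 1 (base 6). Lift 7: 6588345. −1: 6588344.

326593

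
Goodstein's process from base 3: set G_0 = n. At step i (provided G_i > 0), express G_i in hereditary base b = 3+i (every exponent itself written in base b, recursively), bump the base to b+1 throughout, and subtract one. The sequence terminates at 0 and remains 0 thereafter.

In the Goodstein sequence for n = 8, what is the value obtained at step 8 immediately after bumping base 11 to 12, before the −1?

step 0: 8 = 2·3 + 2; sub 4 for 3: 2·4 + 2; = 10; G_1 = 10−1 = 9
step 1: 9 = 2·4 + 1; sub 5 for 4: 2·5 + 1; = 11; G_2 = 11−1 = 10
step 2: 10 = 2·5; sub 6 for 5: 2·6; = 12; G_3 = 12−1 = 11
step 3: 11 = 6 + 5; sub 7 for 6: 7 + 5; = 12; G_4 = 12−1 = 11
step 4: 11 = 7 + 4; sub 8 for 7: 8 + 4; = 12; G_5 = 12−1 = 11
step 5: 11 = 8 + 3; sub 9 for 8: 9 + 3; = 12; G_6 = 12−1 = 11
step 6: 11 = 9 + 2; sub 10 for 9: 10 + 2; = 12; G_7 = 12−1 = 11
step 7: 11 = 10 + 1; sub 11 for 10: 11 + 1; = 12; G_8 = 12−1 = 11

12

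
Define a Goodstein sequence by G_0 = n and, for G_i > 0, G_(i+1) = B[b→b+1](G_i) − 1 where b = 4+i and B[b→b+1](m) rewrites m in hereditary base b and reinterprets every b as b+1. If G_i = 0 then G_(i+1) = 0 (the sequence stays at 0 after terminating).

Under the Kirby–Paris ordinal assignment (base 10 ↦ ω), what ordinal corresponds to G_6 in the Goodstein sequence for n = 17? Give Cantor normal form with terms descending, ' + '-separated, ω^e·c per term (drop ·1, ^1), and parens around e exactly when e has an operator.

ω·5 + 1

[0] 17 ≡ 4^2 + 1 (base 4). Lift 5: 26. −1: 25.
[1] 25 ≡ 5^2 (base 5). Lift 6: 36. −1: 35.
[2] 35 ≡ 5·6 + 5 (base 6). Lift 7: 40. −1: 39.
[3] 39 ≡ 5·7 + 4 (base 7). Lift 8: 44. −1: 43.
[4] 43 ≡ 5·8 + 3 (base 8). Lift 9: 48. −1: 47.
[5] 47 ≡ 5·9 + 2 (base 9). Lift 10: 52. −1: 51.
[6] 51 ≡ 5·10 + 1 (base 10). Lift 11: 56. −1: 55.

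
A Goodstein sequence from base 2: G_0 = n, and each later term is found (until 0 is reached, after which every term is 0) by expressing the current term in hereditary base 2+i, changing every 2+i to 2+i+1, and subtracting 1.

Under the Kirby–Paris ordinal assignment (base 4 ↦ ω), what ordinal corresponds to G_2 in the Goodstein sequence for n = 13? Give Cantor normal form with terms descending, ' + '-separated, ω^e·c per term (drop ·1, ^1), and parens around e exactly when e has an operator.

i=0: 13 = 2^(2 + 1) + 2^2 + 1 (b=2); 2→3: 3^(3 + 1) + 3^3 + 1 = 109; 109−1 = 108
i=1: 108 = 3^(3 + 1) + 3^3 (b=3); 3→4: 4^(4 + 1) + 4^4 = 1280; 1280−1 = 1279
i=2: 1279 = 4^(4 + 1) + 3·4^3 + 3·4^2 + 3·4 + 3 (b=4); 4→5: 5^(5 + 1) + 3·5^3 + 3·5^2 + 3·5 + 3 = 16093; 16093−1 = 16092

ω^(ω + 1) + ω^3·3 + ω^2·3 + ω·3 + 3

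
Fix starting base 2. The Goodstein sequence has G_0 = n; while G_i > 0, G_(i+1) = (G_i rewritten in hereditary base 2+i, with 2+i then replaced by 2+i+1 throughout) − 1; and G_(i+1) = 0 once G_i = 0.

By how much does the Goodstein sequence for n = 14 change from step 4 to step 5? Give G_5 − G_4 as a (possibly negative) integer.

5536249

base 2: 14 = 2^(2 + 1) + 2^2 + 2; at 3: 3^(3 + 1) + 3^3 + 3 = 111; next = 110
base 3: 110 = 3^(3 + 1) + 3^3 + 2; at 4: 4^(4 + 1) + 4^4 + 2 = 1282; next = 1281
base 4: 1281 = 4^(4 + 1) + 4^4 + 1; at 5: 5^(5 + 1) + 5^5 + 1 = 18751; next = 18750
base 5: 18750 = 5^(5 + 1) + 5^5; at 6: 6^(6 + 1) + 6^6 = 326592; next = 326591
base 6: 326591 = 6^(6 + 1) + 5·6^5 + 5·6^4 + 5·6^3 + 5·6^2 + 5·6 + 5; at 7: 7^(7 + 1) + 5·7^5 + 5·7^4 + 5·7^3 + 5·7^2 + 5·7 + 5 = 5862841; next = 5862840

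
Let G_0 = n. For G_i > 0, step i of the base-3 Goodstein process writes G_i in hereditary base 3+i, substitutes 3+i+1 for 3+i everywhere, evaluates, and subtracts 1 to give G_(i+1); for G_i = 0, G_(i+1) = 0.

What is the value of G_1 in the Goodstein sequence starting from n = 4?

4

(0) 4|_3 = 3 + 1 ↦ 4 + 1|_4 = 5 ⇒ 4
(1) 4|_4 = 4 ↦ 5|_5 = 5 ⇒ 4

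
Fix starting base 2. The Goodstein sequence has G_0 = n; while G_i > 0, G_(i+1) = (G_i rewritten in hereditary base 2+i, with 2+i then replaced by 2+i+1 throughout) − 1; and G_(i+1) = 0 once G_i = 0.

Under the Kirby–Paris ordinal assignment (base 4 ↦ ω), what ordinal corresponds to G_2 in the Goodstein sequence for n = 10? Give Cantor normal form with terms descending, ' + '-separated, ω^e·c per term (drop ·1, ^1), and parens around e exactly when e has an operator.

10 —HB2→ 2^(2 + 1) + 2 —bump→ 3^(3 + 1) + 3 = 84 —(−1)→ 83
83 —HB3→ 3^(3 + 1) + 2 —bump→ 4^(4 + 1) + 2 = 1026 —(−1)→ 1025

ω^(ω + 1) + 1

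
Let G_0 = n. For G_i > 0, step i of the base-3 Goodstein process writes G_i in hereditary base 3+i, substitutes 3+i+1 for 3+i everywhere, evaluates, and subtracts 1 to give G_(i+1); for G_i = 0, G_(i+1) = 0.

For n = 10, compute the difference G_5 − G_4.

[0] 10 ≡ 3^2 + 1 (base 3). Lift 4: 17. −1: 16.
[1] 16 ≡ 4^2 (base 4). Lift 5: 25. −1: 24.
[2] 24 ≡ 4·5 + 4 (base 5). Lift 6: 28. −1: 27.
[3] 27 ≡ 4·6 + 3 (base 6). Lift 7: 31. −1: 30.
[4] 30 ≡ 4·7 + 2 (base 7). Lift 8: 34. −1: 33.

3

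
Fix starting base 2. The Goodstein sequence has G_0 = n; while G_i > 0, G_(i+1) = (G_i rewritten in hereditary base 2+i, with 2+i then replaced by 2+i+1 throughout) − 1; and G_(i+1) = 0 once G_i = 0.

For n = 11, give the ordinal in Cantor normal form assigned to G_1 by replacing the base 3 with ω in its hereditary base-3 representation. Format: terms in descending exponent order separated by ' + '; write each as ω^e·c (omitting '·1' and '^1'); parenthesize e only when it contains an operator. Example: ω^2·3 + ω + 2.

[0] 11 ≡ 2^(2 + 1) + 2 + 1 (base 2). Lift 3: 85. −1: 84.
[1] 84 ≡ 3^(3 + 1) + 3 (base 3). Lift 4: 1028. −1: 1027.

ω^(ω + 1) + ω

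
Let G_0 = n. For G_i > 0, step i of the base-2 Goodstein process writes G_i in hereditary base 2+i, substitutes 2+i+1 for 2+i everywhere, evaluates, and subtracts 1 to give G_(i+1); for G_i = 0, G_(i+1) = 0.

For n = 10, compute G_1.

83

G_0=10  [base 2] 2^(2 + 1) + 2  →[2↦3]→  3^(3 + 1) + 3 = 84  −1 ⇒ G_1=83
G_1=83  [base 3] 3^(3 + 1) + 2  →[3↦4]→  4^(4 + 1) + 2 = 1026  −1 ⇒ G_2=1025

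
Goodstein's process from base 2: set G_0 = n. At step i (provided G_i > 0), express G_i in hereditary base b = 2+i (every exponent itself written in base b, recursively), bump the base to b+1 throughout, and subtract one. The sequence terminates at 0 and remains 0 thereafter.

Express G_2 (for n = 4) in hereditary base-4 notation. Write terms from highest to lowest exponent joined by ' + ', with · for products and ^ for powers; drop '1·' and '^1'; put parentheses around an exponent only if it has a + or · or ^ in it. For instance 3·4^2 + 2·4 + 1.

base 2: 4 = 2^2; at 3: 3^3 = 27; next = 26
base 3: 26 = 2·3^2 + 2·3 + 2; at 4: 2·4^2 + 2·4 + 2 = 42; next = 41

2·4^2 + 2·4 + 1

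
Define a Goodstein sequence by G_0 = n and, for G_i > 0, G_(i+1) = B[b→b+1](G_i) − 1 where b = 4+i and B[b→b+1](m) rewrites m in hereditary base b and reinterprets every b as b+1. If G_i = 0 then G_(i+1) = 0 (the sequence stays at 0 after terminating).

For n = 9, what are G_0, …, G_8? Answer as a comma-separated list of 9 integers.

9, 10, 11, 11, 11, 11, 11, 11, 11

step 0: 9 = 2·4 + 1; sub 5 for 4: 2·5 + 1; = 11; G_1 = 11−1 = 10
step 1: 10 = 2·5; sub 6 for 5: 2·6; = 12; G_2 = 12−1 = 11
step 2: 11 = 6 + 5; sub 7 for 6: 7 + 5; = 12; G_3 = 12−1 = 11
step 3: 11 = 7 + 4; sub 8 for 7: 8 + 4; = 12; G_4 = 12−1 = 11
step 4: 11 = 8 + 3; sub 9 for 8: 9 + 3; = 12; G_5 = 12−1 = 11
step 5: 11 = 9 + 2; sub 10 for 9: 10 + 2; = 12; G_6 = 12−1 = 11
step 6: 11 = 10 + 1; sub 11 for 10: 11 + 1; = 12; G_7 = 12−1 = 11
step 7: 11 = 11; sub 12 for 11: 12; = 12; G_8 = 12−1 = 11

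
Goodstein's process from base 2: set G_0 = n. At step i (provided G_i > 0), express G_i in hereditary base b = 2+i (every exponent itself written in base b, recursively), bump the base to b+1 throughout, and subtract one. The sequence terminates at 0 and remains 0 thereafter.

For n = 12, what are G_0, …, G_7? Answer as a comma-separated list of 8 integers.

12, 107, 1065, 15685, 280019, 5764910, 134217867, 3486784574

base 2: 12 = 2^(2 + 1) + 2^2; at 3: 3^(3 + 1) + 3^3 = 108; next = 107
base 3: 107 = 3^(3 + 1) + 2·3^2 + 2·3 + 2; at 4: 4^(4 + 1) + 2·4^2 + 2·4 + 2 = 1066; next = 1065
base 4: 1065 = 4^(4 + 1) + 2·4^2 + 2·4 + 1; at 5: 5^(5 + 1) + 2·5^2 + 2·5 + 1 = 15686; next = 15685
base 5: 15685 = 5^(5 + 1) + 2·5^2 + 2·5; at 6: 6^(6 + 1) + 2·6^2 + 2·6 = 280020; next = 280019
base 6: 280019 = 6^(6 + 1) + 2·6^2 + 6 + 5; at 7: 7^(7 + 1) + 2·7^2 + 7 + 5 = 5764911; next = 5764910
base 7: 5764910 = 7^(7 + 1) + 2·7^2 + 7 + 4; at 8: 8^(8 + 1) + 2·8^2 + 8 + 4 = 134217868; next = 134217867
base 8: 134217867 = 8^(8 + 1) + 2·8^2 + 8 + 3; at 9: 9^(9 + 1) + 2·9^2 + 9 + 3 = 3486784575; next = 3486784574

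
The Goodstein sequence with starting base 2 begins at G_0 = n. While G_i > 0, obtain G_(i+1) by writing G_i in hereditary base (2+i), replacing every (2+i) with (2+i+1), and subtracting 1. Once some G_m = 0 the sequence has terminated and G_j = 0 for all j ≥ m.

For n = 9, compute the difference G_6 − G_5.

47861573

step 0: 9 = 2^(2 + 1) + 1; sub 3 for 2: 3^(3 + 1) + 1; = 82; G_1 = 82−1 = 81
step 1: 81 = 3^(3 + 1); sub 4 for 3: 4^(4 + 1); = 1024; G_2 = 1024−1 = 1023
step 2: 1023 = 3·4^4 + 3·4^3 + 3·4^2 + 3·4 + 3; sub 5 for 4: 3·5^5 + 3·5^3 + 3·5^2 + 3·5 + 3; = 9843; G_3 = 9843−1 = 9842
step 3: 9842 = 3·5^5 + 3·5^3 + 3·5^2 + 3·5 + 2; sub 6 for 5: 3·6^6 + 3·6^3 + 3·6^2 + 3·6 + 2; = 140744; G_4 = 140744−1 = 140743
step 4: 140743 = 3·6^6 + 3·6^3 + 3·6^2 + 3·6 + 1; sub 7 for 6: 3·7^7 + 3·7^3 + 3·7^2 + 3·7 + 1; = 2471827; G_5 = 2471827−1 = 2471826
step 5: 2471826 = 3·7^7 + 3·7^3 + 3·7^2 + 3·7; sub 8 for 7: 3·8^8 + 3·8^3 + 3·8^2 + 3·8; = 50333400; G_6 = 50333400−1 = 50333399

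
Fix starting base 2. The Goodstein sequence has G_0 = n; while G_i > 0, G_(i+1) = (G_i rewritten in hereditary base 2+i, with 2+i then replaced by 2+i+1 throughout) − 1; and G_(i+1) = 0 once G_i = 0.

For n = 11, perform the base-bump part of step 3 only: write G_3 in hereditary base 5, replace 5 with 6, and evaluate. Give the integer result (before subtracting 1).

279938

i=0: 11 = 2^(2 + 1) + 2 + 1 (b=2); 2→3: 3^(3 + 1) + 3 + 1 = 85; 85−1 = 84
i=1: 84 = 3^(3 + 1) + 3 (b=3); 3→4: 4^(4 + 1) + 4 = 1028; 1028−1 = 1027
i=2: 1027 = 4^(4 + 1) + 3 (b=4); 4→5: 5^(5 + 1) + 3 = 15628; 15628−1 = 15627
i=3: 15627 = 5^(5 + 1) + 2 (b=5); 5→6: 6^(6 + 1) + 2 = 279938; 279938−1 = 279937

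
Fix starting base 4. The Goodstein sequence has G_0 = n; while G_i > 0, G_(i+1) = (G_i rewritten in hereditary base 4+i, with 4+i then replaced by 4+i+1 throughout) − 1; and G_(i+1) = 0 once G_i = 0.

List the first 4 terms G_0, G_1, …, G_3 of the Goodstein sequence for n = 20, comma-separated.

20, 29, 39, 51

G_0=20  [base 4] 4^2 + 4  →[4↦5]→  5^2 + 5 = 30  −1 ⇒ G_1=29
G_1=29  [base 5] 5^2 + 4  →[5↦6]→  6^2 + 4 = 40  −1 ⇒ G_2=39
G_2=39  [base 6] 6^2 + 3  →[6↦7]→  7^2 + 3 = 52  −1 ⇒ G_3=51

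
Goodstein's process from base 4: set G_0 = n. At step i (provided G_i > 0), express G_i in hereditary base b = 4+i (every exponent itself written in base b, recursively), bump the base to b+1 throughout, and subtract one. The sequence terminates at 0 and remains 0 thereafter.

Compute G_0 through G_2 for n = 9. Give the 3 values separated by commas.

9, 10, 11

G_0=9  [base 4] 2·4 + 1  →[4↦5]→  2·5 + 1 = 11  −1 ⇒ G_1=10
G_1=10  [base 5] 2·5  →[5↦6]→  2·6 = 12  −1 ⇒ G_2=11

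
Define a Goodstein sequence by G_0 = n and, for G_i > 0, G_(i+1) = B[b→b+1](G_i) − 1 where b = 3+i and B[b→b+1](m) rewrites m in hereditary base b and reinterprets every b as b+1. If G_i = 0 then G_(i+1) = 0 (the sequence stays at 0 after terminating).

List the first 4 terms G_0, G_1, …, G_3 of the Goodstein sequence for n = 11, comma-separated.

11, 17, 25, 35

11 —HB3→ 3^2 + 2 —bump→ 4^2 + 2 = 18 —(−1)→ 17
17 —HB4→ 4^2 + 1 —bump→ 5^2 + 1 = 26 —(−1)→ 25
25 —HB5→ 5^2 —bump→ 6^2 = 36 —(−1)→ 35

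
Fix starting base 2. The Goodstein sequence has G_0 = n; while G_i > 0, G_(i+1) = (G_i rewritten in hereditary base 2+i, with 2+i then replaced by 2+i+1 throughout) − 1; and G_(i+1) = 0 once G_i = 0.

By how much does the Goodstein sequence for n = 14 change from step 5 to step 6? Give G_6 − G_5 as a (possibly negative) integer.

128542131

G_0 = 14. HB_2(14) = 2^(2 + 1) + 2^2 + 2. Bump = 111. G_1 = 110.
G_1 = 110. HB_3(110) = 3^(3 + 1) + 3^3 + 2. Bump = 1282. G_2 = 1281.
G_2 = 1281. HB_4(1281) = 4^(4 + 1) + 4^4 + 1. Bump = 18751. G_3 = 18750.
G_3 = 18750. HB_5(18750) = 5^(5 + 1) + 5^5. Bump = 326592. G_4 = 326591.
G_4 = 326591. HB_6(326591) = 6^(6 + 1) + 5·6^5 + 5·6^4 + 5·6^3 + 5·6^2 + 5·6 + 5. Bump = 5862841. G_5 = 5862840.
G_5 = 5862840. HB_7(5862840) = 7^(7 + 1) + 5·7^5 + 5·7^4 + 5·7^3 + 5·7^2 + 5·7 + 4. Bump = 134404972. G_6 = 134404971.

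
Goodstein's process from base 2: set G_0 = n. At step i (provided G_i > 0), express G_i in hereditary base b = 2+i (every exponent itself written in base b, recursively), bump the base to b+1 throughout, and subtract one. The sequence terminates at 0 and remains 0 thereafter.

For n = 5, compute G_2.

255

step 0: 5 = 2^2 + 1; sub 3 for 2: 3^3 + 1; = 28; G_1 = 28−1 = 27
step 1: 27 = 3^3; sub 4 for 3: 4^4; = 256; G_2 = 256−1 = 255
step 2: 255 = 3·4^3 + 3·4^2 + 3·4 + 3; sub 5 for 4: 3·5^3 + 3·5^2 + 3·5 + 3; = 468; G_3 = 468−1 = 467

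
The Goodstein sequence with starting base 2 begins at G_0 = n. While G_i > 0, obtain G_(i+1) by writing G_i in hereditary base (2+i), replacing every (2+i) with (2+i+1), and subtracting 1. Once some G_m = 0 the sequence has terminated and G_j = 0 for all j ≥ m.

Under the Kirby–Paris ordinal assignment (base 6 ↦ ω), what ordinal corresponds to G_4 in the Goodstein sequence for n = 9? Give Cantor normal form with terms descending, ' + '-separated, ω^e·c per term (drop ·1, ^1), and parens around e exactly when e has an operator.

i=0: 9 = 2^(2 + 1) + 1 (b=2); 2→3: 3^(3 + 1) + 1 = 82; 82−1 = 81
i=1: 81 = 3^(3 + 1) (b=3); 3→4: 4^(4 + 1) = 1024; 1024−1 = 1023
i=2: 1023 = 3·4^4 + 3·4^3 + 3·4^2 + 3·4 + 3 (b=4); 4→5: 3·5^5 + 3·5^3 + 3·5^2 + 3·5 + 3 = 9843; 9843−1 = 9842
i=3: 9842 = 3·5^5 + 3·5^3 + 3·5^2 + 3·5 + 2 (b=5); 5→6: 3·6^6 + 3·6^3 + 3·6^2 + 3·6 + 2 = 140744; 140744−1 = 140743
i=4: 140743 = 3·6^6 + 3·6^3 + 3·6^2 + 3·6 + 1 (b=6); 6→7: 3·7^7 + 3·7^3 + 3·7^2 + 3·7 + 1 = 2471827; 2471827−1 = 2471826

ω^ω·3 + ω^3·3 + ω^2·3 + ω·3 + 1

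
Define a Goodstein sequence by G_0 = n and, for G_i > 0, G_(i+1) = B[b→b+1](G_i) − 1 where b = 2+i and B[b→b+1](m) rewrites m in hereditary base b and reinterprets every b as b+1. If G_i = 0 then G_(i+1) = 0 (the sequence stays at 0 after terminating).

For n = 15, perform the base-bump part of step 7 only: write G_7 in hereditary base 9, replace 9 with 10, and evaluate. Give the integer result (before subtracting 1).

100077777776

[0] 15 ≡ 2^(2 + 1) + 2^2 + 2 + 1 (base 2). Lift 3: 112. −1: 111.
[1] 111 ≡ 3^(3 + 1) + 3^3 + 3 (base 3). Lift 4: 1284. −1: 1283.
[2] 1283 ≡ 4^(4 + 1) + 4^4 + 3 (base 4). Lift 5: 18753. −1: 18752.
[3] 18752 ≡ 5^(5 + 1) + 5^5 + 2 (base 5). Lift 6: 326594. −1: 326593.
[4] 326593 ≡ 6^(6 + 1) + 6^6 + 1 (base 6). Lift 7: 6588345. −1: 6588344.
[5] 6588344 ≡ 7^(7 + 1) + 7^7 (base 7). Lift 8: 150994944. −1: 150994943.
[6] 150994943 ≡ 8^(8 + 1) + 7·8^7 + 7·8^6 + 7·8^5 + 7·8^4 + 7·8^3 + 7·8^2 + 7·8 + 7 (base 8). Lift 9: 3524450281. −1: 3524450280.
[7] 3524450280 ≡ 9^(9 + 1) + 7·9^7 + 7·9^6 + 7·9^5 + 7·9^4 + 7·9^3 + 7·9^2 + 7·9 + 6 (base 9). Lift 10: 100077777776. −1: 100077777775.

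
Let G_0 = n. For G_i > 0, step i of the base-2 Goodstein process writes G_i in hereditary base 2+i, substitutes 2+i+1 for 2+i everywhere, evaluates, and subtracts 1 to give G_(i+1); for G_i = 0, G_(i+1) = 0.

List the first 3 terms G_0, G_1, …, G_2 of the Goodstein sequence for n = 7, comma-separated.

i=0: 7 = 2^2 + 2 + 1 (b=2); 2→3: 3^3 + 3 + 1 = 31; 31−1 = 30
i=1: 30 = 3^3 + 3 (b=3); 3→4: 4^4 + 4 = 260; 260−1 = 259

7, 30, 259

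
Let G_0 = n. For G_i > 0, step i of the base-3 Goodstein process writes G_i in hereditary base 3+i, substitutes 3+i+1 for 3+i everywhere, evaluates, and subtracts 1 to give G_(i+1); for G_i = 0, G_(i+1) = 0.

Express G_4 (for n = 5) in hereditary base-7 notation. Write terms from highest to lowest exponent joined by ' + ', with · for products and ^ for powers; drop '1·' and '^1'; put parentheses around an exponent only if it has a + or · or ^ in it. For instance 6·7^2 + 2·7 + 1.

step 0: 5 = 3 + 2; sub 4 for 3: 4 + 2; = 6; G_1 = 6−1 = 5
step 1: 5 = 4 + 1; sub 5 for 4: 5 + 1; = 6; G_2 = 6−1 = 5
step 2: 5 = 5; sub 6 for 5: 6; = 6; G_3 = 6−1 = 5
step 3: 5 = 5; sub 7 for 6: 5; = 5; G_4 = 5−1 = 4

4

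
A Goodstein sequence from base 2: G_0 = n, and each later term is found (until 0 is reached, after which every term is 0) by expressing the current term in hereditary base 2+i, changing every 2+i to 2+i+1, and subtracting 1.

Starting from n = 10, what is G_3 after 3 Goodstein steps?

15625

[0] 10 ≡ 2^(2 + 1) + 2 (base 2). Lift 3: 84. −1: 83.
[1] 83 ≡ 3^(3 + 1) + 2 (base 3). Lift 4: 1026. −1: 1025.
[2] 1025 ≡ 4^(4 + 1) + 1 (base 4). Lift 5: 15626. −1: 15625.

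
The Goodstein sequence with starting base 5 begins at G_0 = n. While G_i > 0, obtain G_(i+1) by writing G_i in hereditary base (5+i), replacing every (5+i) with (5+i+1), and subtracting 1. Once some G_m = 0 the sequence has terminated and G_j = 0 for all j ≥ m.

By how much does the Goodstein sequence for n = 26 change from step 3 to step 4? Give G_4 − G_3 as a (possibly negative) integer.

i=0: 26 = 5^2 + 1 (b=5); 5→6: 6^2 + 1 = 37; 37−1 = 36
i=1: 36 = 6^2 (b=6); 6→7: 7^2 = 49; 49−1 = 48
i=2: 48 = 6·7 + 6 (b=7); 7→8: 6·8 + 6 = 54; 54−1 = 53
i=3: 53 = 6·8 + 5 (b=8); 8→9: 6·9 + 5 = 59; 59−1 = 58

5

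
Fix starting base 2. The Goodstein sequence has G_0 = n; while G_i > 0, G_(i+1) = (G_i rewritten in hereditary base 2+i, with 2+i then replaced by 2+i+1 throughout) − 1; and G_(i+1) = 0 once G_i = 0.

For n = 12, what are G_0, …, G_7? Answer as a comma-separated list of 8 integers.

(0) 12|_2 = 2^(2 + 1) + 2^2 ↦ 3^(3 + 1) + 3^3|_3 = 108 ⇒ 107
(1) 107|_3 = 3^(3 + 1) + 2·3^2 + 2·3 + 2 ↦ 4^(4 + 1) + 2·4^2 + 2·4 + 2|_4 = 1066 ⇒ 1065
(2) 1065|_4 = 4^(4 + 1) + 2·4^2 + 2·4 + 1 ↦ 5^(5 + 1) + 2·5^2 + 2·5 + 1|_5 = 15686 ⇒ 15685
(3) 15685|_5 = 5^(5 + 1) + 2·5^2 + 2·5 ↦ 6^(6 + 1) + 2·6^2 + 2·6|_6 = 280020 ⇒ 280019
(4) 280019|_6 = 6^(6 + 1) + 2·6^2 + 6 + 5 ↦ 7^(7 + 1) + 2·7^2 + 7 + 5|_7 = 5764911 ⇒ 5764910
(5) 5764910|_7 = 7^(7 + 1) + 2·7^2 + 7 + 4 ↦ 8^(8 + 1) + 2·8^2 + 8 + 4|_8 = 134217868 ⇒ 134217867
(6) 134217867|_8 = 8^(8 + 1) + 2·8^2 + 8 + 3 ↦ 9^(9 + 1) + 2·9^2 + 9 + 3|_9 = 3486784575 ⇒ 3486784574

12, 107, 1065, 15685, 280019, 5764910, 134217867, 3486784574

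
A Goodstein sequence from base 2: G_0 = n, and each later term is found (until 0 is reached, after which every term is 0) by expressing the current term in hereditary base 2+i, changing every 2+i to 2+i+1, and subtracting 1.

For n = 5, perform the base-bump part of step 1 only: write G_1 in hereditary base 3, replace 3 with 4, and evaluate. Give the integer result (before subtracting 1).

G_0=5  [base 2] 2^2 + 1  →[2↦3]→  3^3 + 1 = 28  −1 ⇒ G_1=27
G_1=27  [base 3] 3^3  →[3↦4]→  4^4 = 256  −1 ⇒ G_2=255

256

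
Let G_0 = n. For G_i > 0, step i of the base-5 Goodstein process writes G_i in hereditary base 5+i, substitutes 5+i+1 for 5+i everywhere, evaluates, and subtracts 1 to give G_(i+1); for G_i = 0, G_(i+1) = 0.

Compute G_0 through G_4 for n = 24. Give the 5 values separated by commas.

24, 27, 30, 33, 36

i=0: 24 = 4·5 + 4 (b=5); 5→6: 4·6 + 4 = 28; 28−1 = 27
i=1: 27 = 4·6 + 3 (b=6); 6→7: 4·7 + 3 = 31; 31−1 = 30
i=2: 30 = 4·7 + 2 (b=7); 7→8: 4·8 + 2 = 34; 34−1 = 33
i=3: 33 = 4·8 + 1 (b=8); 8→9: 4·9 + 1 = 37; 37−1 = 36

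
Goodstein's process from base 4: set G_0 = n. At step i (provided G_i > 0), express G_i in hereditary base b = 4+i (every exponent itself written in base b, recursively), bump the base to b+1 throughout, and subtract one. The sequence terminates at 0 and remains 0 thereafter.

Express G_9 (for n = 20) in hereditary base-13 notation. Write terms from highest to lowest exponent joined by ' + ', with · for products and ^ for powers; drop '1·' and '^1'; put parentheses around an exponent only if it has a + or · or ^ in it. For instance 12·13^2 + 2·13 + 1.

G_0=20  [base 4] 4^2 + 4  →[4↦5]→  5^2 + 5 = 30  −1 ⇒ G_1=29
G_1=29  [base 5] 5^2 + 4  →[5↦6]→  6^2 + 4 = 40  −1 ⇒ G_2=39
G_2=39  [base 6] 6^2 + 3  →[6↦7]→  7^2 + 3 = 52  −1 ⇒ G_3=51
G_3=51  [base 7] 7^2 + 2  →[7↦8]→  8^2 + 2 = 66  −1 ⇒ G_4=65
G_4=65  [base 8] 8^2 + 1  →[8↦9]→  9^2 + 1 = 82  −1 ⇒ G_5=81
G_5=81  [base 9] 9^2  →[9↦10]→  10^2 = 100  −1 ⇒ G_6=99
G_6=99  [base 10] 9·10 + 9  →[10↦11]→  9·11 + 9 = 108  −1 ⇒ G_7=107
G_7=107  [base 11] 9·11 + 8  →[11↦12]→  9·12 + 8 = 116  −1 ⇒ G_8=115
G_8=115  [base 12] 9·12 + 7  →[12↦13]→  9·13 + 7 = 124  −1 ⇒ G_9=123

9·13 + 6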